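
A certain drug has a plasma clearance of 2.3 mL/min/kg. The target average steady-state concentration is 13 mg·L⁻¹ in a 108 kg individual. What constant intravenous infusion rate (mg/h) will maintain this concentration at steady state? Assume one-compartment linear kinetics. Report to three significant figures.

CL = 2.3 mL/min/kg × 108 kg = 248.4 mL/min = 248.4 × 60/1000 = 14.90 L/h
Infusion rate = CL · Css = 14.90 L/h × 13 mg/L = 193.7 mg/h

194 mg/h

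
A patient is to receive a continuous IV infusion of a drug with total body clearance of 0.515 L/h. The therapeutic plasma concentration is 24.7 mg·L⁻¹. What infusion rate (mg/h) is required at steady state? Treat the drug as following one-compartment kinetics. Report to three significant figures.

12.7 mg/h

R₀ = 0.5150 × 24.7 = 12.72 mg/h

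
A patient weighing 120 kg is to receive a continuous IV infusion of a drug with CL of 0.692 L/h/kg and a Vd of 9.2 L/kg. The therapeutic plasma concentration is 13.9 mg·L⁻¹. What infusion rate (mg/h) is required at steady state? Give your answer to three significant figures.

1150 mg/h

CL = 0.692 L/h/kg × 120 kg = 83.04 L/h
Infusion rate = CL · Css = 83.04 L/h × 13.9 mg/L = 1154 mg/h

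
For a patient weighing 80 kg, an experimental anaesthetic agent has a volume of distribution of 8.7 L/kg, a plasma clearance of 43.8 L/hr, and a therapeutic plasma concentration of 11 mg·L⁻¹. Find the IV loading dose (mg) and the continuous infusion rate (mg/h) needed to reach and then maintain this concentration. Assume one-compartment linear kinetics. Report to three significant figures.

(a) 7660 mg; (b) 482 mg/h

Vd(total) = 80 kg × 8.7 L/kg = 696.0 L
Loading: fill Vd to C_target → 696.0 L × 11 mg/L = 7656 mg
Maintenance infusion rate = CL × Css = 43.80 × 11 = 481.8 mg/h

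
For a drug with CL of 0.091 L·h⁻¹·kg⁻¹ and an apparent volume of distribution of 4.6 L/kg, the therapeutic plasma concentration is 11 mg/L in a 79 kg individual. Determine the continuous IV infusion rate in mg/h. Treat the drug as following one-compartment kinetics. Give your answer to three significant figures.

CL = 0.091 L·h⁻¹·kg⁻¹ × 79 kg = 7.189 L/h
Infusion rate = CL · Css = 7.189 L/h × 11 mg/L = 79.08 mg/h

79.1 mg/h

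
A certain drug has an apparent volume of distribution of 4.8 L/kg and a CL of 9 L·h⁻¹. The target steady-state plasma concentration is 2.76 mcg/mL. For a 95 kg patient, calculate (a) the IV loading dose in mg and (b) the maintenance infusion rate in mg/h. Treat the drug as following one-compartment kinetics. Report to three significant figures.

(a) 1260 mg; (b) 24.8 mg/h

Vd = 4.8 L/kg × 95 kg = 456.0 L
LD = Vd · C_target = 456.0 × 2.76 = 1259 mg
Maintenance infusion rate = CL × Css = 9.000 × 2.76 = 24.84 mg/h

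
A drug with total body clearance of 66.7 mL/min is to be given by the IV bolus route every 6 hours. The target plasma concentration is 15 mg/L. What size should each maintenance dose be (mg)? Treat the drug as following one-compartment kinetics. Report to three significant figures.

360 mg

CL = 66.7 mL/min × 60/1000 = 4.002 L/h
At steady state, dose per interval replaces the amount cleared in that interval: D/τ = CL·Css.
D = CL × Css × τ = 4.002 × 15 × 6 = 360.2 mg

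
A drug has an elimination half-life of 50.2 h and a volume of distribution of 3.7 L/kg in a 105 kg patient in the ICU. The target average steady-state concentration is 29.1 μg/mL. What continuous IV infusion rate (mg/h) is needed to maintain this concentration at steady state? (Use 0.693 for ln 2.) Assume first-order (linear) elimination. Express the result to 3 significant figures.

156 mg/h

Vd(total) = 105 kg × 3.7 L/kg = 388.5 L
CL = 0.693 × Vd / t½ = 0.693 × 388.5 / 50.2 = 5.363 L/h
Infusion rate = CL × Css = 5.363 × 29.1 = 156.1 mg/h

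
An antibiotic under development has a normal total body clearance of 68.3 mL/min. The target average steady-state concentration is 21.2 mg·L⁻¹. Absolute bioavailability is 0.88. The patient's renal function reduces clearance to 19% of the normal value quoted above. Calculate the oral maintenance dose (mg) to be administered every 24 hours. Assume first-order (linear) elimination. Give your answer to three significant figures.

450 mg

Convert clearance: 68.3 mL/min × 60 min/h ÷ 1000 mL/L = 4.098 L/h
Patient clearance = 0.19 × 4.098 = 0.7786 L/h
At steady state, dose per interval replaces the amount cleared in that interval: F·D/τ = CL·Css.
D = CL × Css × τ / F = 0.7786 × 21.2 × 24 / 0.88 = 450.2 mg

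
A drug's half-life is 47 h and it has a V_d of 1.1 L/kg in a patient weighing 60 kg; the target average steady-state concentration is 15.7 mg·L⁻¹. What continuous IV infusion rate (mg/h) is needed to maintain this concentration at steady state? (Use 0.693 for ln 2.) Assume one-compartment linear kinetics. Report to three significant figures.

15.3 mg/h

Vd(total) = 60 kg × 1.1 L/kg = 66.00 L
k = 0.693/47 = 0.01474 h⁻¹, so CL = k·Vd = 0.01474 × 66.00 = 0.9728 L/h
Infusion rate = CL × Css = 0.9728 × 15.7 = 15.27 mg/h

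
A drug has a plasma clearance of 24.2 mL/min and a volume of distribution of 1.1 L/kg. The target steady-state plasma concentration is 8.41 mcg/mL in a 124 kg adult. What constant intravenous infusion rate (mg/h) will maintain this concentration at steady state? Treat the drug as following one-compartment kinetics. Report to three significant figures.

12.2 mg/h

Convert clearance: 24.2 mL/min × 60 min/h ÷ 1000 mL/L = 1.452 L/h
Infusion rate = CL · Css = 1.452 L/h × 8.41 mg/L = 12.21 mg/h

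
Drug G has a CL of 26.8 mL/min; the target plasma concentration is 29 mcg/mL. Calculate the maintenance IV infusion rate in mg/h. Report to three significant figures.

CL = 26.8 mL/min × 60/1000 = 1.608 L/h
Infusion rate = CL · Css = 1.608 L/h × 29 mg/L = 46.63 mg/h

46.6 mg/h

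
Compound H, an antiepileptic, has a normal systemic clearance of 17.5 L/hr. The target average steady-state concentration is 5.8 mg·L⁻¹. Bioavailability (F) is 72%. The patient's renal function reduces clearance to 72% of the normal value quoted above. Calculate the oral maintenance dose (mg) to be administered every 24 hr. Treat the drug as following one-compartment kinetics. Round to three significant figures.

2440 mg

Patient clearance = 0.72 × 17.50 = 12.60 L/h
D = CL × Css × τ / F = 12.60 × 5.8 × 24 / 0.72 = 2436 mg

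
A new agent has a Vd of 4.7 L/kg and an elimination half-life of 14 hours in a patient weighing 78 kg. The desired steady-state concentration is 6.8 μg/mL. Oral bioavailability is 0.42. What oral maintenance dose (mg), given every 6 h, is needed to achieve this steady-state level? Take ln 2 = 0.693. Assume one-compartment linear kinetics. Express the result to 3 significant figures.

Total Vd = 4.7 × 78 = 366.6 L
k = 0.693/14 = 0.04950 h⁻¹, so CL = k·Vd = 0.04950 × 366.6 = 18.15 L/h
D = CL × Css × τ / F = 18.15 × 6.8 × 6 / 0.42 = 1763 mg

1760 mg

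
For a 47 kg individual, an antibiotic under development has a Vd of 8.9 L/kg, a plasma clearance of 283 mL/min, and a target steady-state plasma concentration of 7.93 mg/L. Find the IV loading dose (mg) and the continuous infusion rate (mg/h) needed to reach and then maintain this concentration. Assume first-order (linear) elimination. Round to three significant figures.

Total Vd = 8.9 × 47 = 418.3 L
Loading: fill Vd to C_target → 418.3 L × 7.93 mg/L = 3317 mg
CL = 283 mL/min × 60/1000 = 16.98 L/h
Infusion rate = 16.98 L/h × 7.93 mg/L = 134.7 mg/h

(a) 3320 mg; (b) 135 mg/h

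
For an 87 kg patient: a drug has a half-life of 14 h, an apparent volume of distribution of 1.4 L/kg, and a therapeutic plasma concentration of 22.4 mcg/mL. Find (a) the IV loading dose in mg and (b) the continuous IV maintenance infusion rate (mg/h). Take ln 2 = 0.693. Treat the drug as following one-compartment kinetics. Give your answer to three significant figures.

Total Vd = 1.4 × 87 = 121.8 L
LD = Vd × C = 121.8 × 22.4 = 2728 mg
CL = 0.693 × Vd / t½ = 0.693 × 121.8 / 14 = 6.029 L/h
Infusion rate = CL × Css = 6.029 × 22.4 = 135.0 mg/h

(a) 2730 mg; (b) 135 mg/h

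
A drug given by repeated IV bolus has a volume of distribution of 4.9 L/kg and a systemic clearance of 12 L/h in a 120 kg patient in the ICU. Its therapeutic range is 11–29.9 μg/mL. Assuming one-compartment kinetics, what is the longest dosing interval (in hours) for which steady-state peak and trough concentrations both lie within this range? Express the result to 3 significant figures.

Vd(total) = 120 kg × 4.9 L/kg = 588.0 L
k = CL / Vd = 12.00 / 588.0 = 0.02041 h⁻¹
Between IV bolus doses, concentration decays as C = C₀·e^(−kτ), so C_peak/C_trough = e^(kτ).
τ_max = ln(C_peak/C_trough) / k = ln(29.9/11) / 0.02041 = 1.000 / 0.02041 = 49.00 h

49.0 h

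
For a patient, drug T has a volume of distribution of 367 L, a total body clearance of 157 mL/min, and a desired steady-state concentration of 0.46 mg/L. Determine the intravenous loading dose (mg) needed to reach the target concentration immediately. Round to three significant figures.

LD = Vd × C = 367.0 × 0.4600 = 168.8 mg

169 mg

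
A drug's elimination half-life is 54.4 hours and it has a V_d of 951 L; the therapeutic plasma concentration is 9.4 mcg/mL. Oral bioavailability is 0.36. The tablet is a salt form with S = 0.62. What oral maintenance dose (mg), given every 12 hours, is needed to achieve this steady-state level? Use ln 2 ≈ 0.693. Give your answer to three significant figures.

6120 mg

CL = ln 2 · Vd / t½ = 0.693 × 951.0 / 54.4 = 12.11 L/h
D = CL × Css × τ / F / S = 12.11 × 9.4 × 12 / 0.36 / 0.62 = 6120 mg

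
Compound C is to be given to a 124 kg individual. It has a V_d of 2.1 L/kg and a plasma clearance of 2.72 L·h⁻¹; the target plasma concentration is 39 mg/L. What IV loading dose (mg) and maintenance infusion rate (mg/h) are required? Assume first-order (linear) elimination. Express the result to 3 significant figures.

(a) 10200 mg; (b) 106 mg/h

Vd(total) = 124 kg × 2.1 L/kg = 260.4 L
Loading dose = Vd × C = 260.4 × 39 = 10160 mg
Infusion rate = 2.720 L/h × 39 mg/L = 106.1 mg/h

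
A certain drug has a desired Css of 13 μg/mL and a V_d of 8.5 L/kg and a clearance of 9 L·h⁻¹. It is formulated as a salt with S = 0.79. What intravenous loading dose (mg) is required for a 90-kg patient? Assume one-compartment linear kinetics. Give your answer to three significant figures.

12600 mg

Total Vd = 8.5 × 90 = 765.0 L
LD = Vd × C / S = 765.0 × 13.00 / 0.79 = 12590 mg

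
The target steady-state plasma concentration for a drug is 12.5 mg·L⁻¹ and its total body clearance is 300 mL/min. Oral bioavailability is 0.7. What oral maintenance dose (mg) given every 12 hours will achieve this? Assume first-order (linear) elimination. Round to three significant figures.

3860 mg

CL = 300 mL/min = 300 × 0.06 = 18.00 L/h
At steady state, dose per interval replaces the amount cleared in that interval: F·D/τ = CL·Css.
D = CL × Css × τ / F = 18.00 × 12.5 × 12 / 0.7 = 3857 mg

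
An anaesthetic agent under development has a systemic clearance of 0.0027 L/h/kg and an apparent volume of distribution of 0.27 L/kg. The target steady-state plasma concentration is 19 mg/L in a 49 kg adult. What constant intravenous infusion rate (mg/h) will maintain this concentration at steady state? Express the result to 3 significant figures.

2.51 mg/h

CL = 0.0027 L/h/kg × 49 kg = 0.1323 L/h
Rate = CL × Css = 0.1323 × 19 = 2.514 mg/h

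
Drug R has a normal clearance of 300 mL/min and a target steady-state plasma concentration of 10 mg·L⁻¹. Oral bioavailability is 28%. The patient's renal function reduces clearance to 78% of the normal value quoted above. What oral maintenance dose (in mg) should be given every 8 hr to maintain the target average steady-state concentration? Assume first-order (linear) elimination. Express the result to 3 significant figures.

CL = 300 mL/min × 60/1000 = 18.00 L/h
Patient clearance = 0.78 × 18.00 = 14.04 L/h
D = CL × Css × τ / F = 14.04 × 10 × 8 / 0.28 = 4011 mg

4010 mg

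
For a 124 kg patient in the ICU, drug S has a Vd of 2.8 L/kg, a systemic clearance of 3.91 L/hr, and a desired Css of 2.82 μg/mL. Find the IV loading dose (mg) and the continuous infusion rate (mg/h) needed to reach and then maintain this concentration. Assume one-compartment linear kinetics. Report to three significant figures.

(a) 979 mg; (b) 11.0 mg/h

Vd(total) = 124 kg × 2.8 L/kg = 347.2 L
Loading dose = Vd × C = 347.2 × 2.82 = 979.1 mg
Maintenance infusion rate = CL × Css = 3.910 × 2.82 = 11.03 mg/h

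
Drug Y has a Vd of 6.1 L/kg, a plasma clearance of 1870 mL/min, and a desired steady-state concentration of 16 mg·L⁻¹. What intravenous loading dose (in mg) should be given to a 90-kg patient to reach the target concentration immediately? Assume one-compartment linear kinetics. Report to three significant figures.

Vd = 6.1 L/kg × 90 kg = 549.0 L
LD = Vd × C = 549.0 × 16.00 = 8784 mg

8780 mg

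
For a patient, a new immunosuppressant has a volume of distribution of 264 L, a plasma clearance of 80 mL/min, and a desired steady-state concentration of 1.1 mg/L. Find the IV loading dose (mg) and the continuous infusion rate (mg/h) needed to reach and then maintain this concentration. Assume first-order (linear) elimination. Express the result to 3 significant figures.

(a) 290 mg; (b) 5.28 mg/h

Loading dose = Vd × C = 264.0 × 1.1 = 290.4 mg
CL = 80 mL/min × 60/1000 = 4.800 L/h
Infusion rate = 4.800 L/h × 1.1 mg/L = 5.280 mg/h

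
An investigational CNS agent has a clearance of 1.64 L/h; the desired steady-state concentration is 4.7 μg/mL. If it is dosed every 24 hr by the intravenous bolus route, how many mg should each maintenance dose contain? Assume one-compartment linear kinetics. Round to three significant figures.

185 mg

At steady state, dose per interval replaces the amount cleared in that interval: D/τ = CL·Css.
D = CL × Css × τ = 1.640 × 4.7 × 24 = 185.0 mg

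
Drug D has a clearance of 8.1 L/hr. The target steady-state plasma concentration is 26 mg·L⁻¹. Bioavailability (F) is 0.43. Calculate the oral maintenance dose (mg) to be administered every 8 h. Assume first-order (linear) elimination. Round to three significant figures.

At steady state, dose per interval replaces the amount cleared in that interval: F·D/τ = CL·Css.
D = CL × Css × τ / F = 8.100 × 26 × 8 / 0.43 = 3918 mg

3920 mg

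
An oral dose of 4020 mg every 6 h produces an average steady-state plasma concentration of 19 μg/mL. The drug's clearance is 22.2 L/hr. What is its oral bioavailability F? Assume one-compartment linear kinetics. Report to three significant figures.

F·D/τ = CL·Css at steady state → F = CL·Css·τ / D.
F = 22.2 × 19 × 6 / 4020 = 0.630

0.630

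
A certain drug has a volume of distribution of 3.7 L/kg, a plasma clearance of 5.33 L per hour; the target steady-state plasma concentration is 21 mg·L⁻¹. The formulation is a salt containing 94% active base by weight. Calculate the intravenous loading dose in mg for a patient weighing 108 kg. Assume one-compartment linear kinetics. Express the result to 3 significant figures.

8930 mg

Vd = 3.7 L/kg × 108 kg = 399.6 L
LD = Vd × C / S = 399.6 × 21.00 / 0.94 = 8927 mg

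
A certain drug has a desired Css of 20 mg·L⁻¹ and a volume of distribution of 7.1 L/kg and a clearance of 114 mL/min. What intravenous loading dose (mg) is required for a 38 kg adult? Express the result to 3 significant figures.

5400 mg

Vd(total) = 38 kg × 7.1 L/kg = 269.8 L
Loading dose depends on Vd (not clearance): it fills the distribution volume.
LD = Vd × C = 269.8 × 20.00 = 5396 mg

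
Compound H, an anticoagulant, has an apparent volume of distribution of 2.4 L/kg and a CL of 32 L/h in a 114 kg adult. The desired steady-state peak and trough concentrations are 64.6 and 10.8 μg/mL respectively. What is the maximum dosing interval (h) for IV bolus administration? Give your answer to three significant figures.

15.3 h

Total Vd = 2.4 × 114 = 273.6 L
k = CL / Vd = 32.00 / 273.6 = 0.1170 h⁻¹
Between IV bolus doses, concentration decays as C = C₀·e^(−kτ), so C_peak/C_trough = e^(kτ).
τ_max = ln(C_peak/C_trough) / k = ln(64.6/10.8) / 0.1170 = 1.789 / 0.1170 = 15.29 h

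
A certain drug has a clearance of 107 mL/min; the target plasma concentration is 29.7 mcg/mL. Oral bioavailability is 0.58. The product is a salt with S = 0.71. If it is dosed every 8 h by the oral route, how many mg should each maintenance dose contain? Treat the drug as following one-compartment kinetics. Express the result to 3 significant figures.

Convert clearance: 107 mL/min × 60 min/h ÷ 1000 mL/L = 6.420 L/h
D = CL × Css × τ / F / S = 6.420 × 29.7 × 8 / 0.58 / 0.71 = 3704 mg

3700 mg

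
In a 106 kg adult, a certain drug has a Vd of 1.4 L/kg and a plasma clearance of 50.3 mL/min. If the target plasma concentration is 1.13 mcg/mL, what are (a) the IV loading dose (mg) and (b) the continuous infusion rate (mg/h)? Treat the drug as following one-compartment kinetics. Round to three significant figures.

Total Vd = 1.4 × 106 = 148.4 L
Loading: fill Vd to C_target → 148.4 L × 1.13 mg/L = 167.7 mg
CL = 50.3 mL/min × 60/1000 = 3.018 L/h
Infusion rate = 3.018 L/h × 1.13 mg/L = 3.410 mg/h

(a) 168 mg; (b) 3.41 mg/h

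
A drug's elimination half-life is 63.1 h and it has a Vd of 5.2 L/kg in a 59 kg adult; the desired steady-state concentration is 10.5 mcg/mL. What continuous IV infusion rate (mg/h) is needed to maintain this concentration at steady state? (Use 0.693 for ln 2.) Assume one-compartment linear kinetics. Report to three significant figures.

35.4 mg/h

Vd = 5.2 L/kg × 59 kg = 306.8 L
k = 0.693/63.1 = 0.01098 h⁻¹, so CL = k·Vd = 0.01098 × 306.8 = 3.369 L/h
Infusion rate = CL × Css = 3.369 × 10.5 = 35.37 mg/h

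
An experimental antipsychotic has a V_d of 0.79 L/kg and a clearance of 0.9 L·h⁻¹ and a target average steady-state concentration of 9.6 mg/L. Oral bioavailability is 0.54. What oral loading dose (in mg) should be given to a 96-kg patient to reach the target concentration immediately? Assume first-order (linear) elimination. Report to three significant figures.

Vd = 0.79 L/kg × 96 kg = 75.84 L
LD = Vd × C / F = 75.84 × 9.600 / 0.54 = 1348 mg

1350 mg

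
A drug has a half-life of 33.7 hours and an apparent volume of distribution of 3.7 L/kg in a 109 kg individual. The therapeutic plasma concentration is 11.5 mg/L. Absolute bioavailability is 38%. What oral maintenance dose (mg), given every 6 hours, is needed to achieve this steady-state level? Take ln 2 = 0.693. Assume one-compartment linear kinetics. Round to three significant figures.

1510 mg

Vd = 3.7 L/kg × 109 kg = 403.3 L
k = 0.693/33.7 = 0.02056 h⁻¹, so CL = k·Vd = 0.02056 × 403.3 = 8.292 L/h
D = CL × Css × τ / F = 8.292 × 11.5 × 6 / 0.38 = 1506 mg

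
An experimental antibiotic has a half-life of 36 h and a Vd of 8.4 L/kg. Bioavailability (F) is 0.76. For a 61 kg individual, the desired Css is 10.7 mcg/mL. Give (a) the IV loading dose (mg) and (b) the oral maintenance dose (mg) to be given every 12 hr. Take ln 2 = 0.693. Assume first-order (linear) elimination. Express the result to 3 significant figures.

(a) 5480 mg; (b) 1670 mg

Vd(total) = 61 kg × 8.4 L/kg = 512.4 L
LD = Vd × C = 512.4 × 10.7 = 5483 mg
CL = 0.693 × Vd / t½ = 0.693 × 512.4 / 36 = 9.864 L/h
D = CL × Css × τ / F = 9.864 × 10.7 × 12 / 0.76 = 1666 mg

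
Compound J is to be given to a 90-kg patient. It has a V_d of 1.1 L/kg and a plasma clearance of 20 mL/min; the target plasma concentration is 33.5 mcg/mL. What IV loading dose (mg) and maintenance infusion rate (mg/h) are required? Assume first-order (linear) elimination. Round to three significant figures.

(a) 3320 mg; (b) 40.2 mg/h

Vd(total) = 90 kg × 1.1 L/kg = 99.00 L
Loading: fill Vd to C_target → 99.00 L × 33.5 mg/L = 3317 mg
Convert clearance: 20 mL/min × 60 min/h ÷ 1000 mL/L = 1.200 L/h
Maintenance: replace elimination → rate = CL × Css = 1.200 × 33.5 = 40.20 mg/h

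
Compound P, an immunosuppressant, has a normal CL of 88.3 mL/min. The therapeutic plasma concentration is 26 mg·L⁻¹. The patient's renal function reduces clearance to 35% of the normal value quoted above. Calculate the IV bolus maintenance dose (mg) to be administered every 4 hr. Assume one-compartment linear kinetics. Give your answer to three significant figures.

193 mg

CL = 88.3 mL/min = 88.3 × 0.06 = 5.298 L/h
Patient clearance = 0.35 × 5.298 = 1.854 L/h
D = CL × Css × τ = 1.854 × 26 × 4 = 192.8 mg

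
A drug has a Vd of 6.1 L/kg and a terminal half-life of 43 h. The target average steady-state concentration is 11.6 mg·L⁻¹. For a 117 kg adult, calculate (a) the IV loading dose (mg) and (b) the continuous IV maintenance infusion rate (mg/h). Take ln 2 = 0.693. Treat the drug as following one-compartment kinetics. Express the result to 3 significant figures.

(a) 8280 mg; (b) 133 mg/h

Vd(total) = 117 kg × 6.1 L/kg = 713.7 L
LD = Vd × C = 713.7 × 11.6 = 8279 mg
CL = 0.693 × Vd / t½ = 0.693 × 713.7 / 43 = 11.50 L/h
Infusion rate = CL × Css = 11.50 × 11.6 = 133.4 mg/h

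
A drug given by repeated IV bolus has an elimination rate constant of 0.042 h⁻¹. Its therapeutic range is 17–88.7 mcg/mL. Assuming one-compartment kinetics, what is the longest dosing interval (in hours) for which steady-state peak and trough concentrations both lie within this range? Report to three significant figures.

39.3 h

Between IV bolus doses, concentration decays as C = C₀·e^(−kτ), so C_peak/C_trough = e^(kτ).
τ_max = ln(C_peak/C_trough) / k = ln(88.7/17) / 0.04200 = 1.652 / 0.04200 = 39.33 h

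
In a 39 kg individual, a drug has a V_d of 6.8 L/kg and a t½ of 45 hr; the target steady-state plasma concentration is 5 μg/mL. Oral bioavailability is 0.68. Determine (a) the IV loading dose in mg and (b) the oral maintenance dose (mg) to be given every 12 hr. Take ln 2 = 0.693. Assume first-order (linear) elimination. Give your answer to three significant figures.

Vd = 6.8 L/kg × 39 kg = 265.2 L
LD = Vd × C = 265.2 × 5 = 1326 mg
CL = 0.693 × Vd / t½ = 0.693 × 265.2 / 45 = 4.084 L/h
D = CL × Css × τ / F = 4.084 × 5 × 12 / 0.68 = 360.4 mg

(a) 1330 mg; (b) 360 mg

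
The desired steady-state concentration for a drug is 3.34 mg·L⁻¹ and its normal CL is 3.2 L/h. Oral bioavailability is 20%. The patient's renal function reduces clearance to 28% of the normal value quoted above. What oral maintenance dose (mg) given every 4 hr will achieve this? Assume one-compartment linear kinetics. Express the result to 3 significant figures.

Patient clearance = 0.28 × 3.200 = 0.8960 L/h
D = CL × Css × τ / F = 0.8960 × 3.34 × 4 / 0.2 = 59.85 mg

59.9 mg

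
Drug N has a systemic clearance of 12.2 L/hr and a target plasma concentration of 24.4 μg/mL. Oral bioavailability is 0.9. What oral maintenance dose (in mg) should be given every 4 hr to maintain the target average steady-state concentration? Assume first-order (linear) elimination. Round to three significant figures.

1320 mg

D = CL × Css × τ / F = 12.20 × 24.4 × 4 / 0.9 = 1323 mg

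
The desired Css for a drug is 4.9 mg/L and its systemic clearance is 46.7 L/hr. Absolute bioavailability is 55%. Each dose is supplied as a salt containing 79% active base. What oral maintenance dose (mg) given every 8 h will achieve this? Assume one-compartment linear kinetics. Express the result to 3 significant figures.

4210 mg

At steady state, dose per interval replaces the amount cleared in that interval: F·S·D/τ = CL·Css.
D = CL × Css × τ / F / S = 46.70 × 4.9 × 8 / 0.55 / 0.79 = 4213 mg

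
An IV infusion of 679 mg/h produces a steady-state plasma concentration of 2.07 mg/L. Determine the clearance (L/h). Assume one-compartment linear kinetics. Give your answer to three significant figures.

At steady state, infusion rate = CL × Css, so CL = rate / Css.
CL = 679 / 2.07 = 328.0 L/h

328 L/h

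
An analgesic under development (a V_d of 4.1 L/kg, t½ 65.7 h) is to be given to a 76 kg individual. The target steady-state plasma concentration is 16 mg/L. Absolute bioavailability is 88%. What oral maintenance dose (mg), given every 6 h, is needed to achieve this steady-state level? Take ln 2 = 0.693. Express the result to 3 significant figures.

Total Vd = 4.1 × 76 = 311.6 L
CL = 0.693 × Vd / t½ = 0.693 × 311.6 / 65.7 = 3.287 L/h
D = CL × Css × τ / F = 3.287 × 16 × 6 / 0.88 = 358.6 mg

359 mg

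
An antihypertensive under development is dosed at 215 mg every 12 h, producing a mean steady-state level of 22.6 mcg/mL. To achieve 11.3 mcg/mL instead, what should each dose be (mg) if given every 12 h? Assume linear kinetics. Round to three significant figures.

108 mg

With linear kinetics, Css is proportional to dose rate (D/τ) at fixed clearance.
D₂ = D₁ × (Css,target / Css,current) = 215 × 11.3/22.6 = 107.5 mg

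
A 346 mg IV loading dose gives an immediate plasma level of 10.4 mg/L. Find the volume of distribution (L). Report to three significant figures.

33.3 L

Immediately after an IV bolus, C₀ = Dose / Vd, so Vd = Dose / C₀.
Vd = 346 / 10.4 = 33.27 L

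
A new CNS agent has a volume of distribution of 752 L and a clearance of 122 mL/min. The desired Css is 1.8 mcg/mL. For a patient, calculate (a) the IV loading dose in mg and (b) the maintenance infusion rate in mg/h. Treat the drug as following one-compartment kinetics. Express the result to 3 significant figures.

(a) 1350 mg; (b) 13.2 mg/h

Loading: fill Vd to C_target → 752.0 L × 1.8 mg/L = 1354 mg
Convert clearance: 122 mL/min × 60 min/h ÷ 1000 mL/L = 7.320 L/h
Maintenance infusion rate = CL × Css = 7.320 × 1.8 = 13.18 mg/h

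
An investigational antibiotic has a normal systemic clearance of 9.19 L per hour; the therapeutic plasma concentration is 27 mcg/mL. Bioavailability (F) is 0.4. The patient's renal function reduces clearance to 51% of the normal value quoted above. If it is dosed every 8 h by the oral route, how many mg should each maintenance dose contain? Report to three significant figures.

2530 mg

Patient clearance = 0.51 × 9.190 = 4.687 L/h
D = CL × Css × τ / F = 4.687 × 27 × 8 / 0.4 = 2531 mg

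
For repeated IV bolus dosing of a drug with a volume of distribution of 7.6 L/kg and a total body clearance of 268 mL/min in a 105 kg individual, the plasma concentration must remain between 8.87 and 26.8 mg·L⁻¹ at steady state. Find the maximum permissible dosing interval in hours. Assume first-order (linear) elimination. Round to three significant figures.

Vd = 7.6 L/kg × 105 kg = 798.0 L
Convert clearance: 268 mL/min × 60 min/h ÷ 1000 mL/L = 16.08 L/h
k = CL / Vd = 16.08 / 798.0 = 0.02015 h⁻¹
Between IV bolus doses, concentration decays as C = C₀·e^(−kτ), so C_peak/C_trough = e^(kτ).
τ_max = ln(C_peak/C_trough) / k = ln(26.8/8.87) / 0.02015 = 1.106 / 0.02015 = 54.89 h

54.9 h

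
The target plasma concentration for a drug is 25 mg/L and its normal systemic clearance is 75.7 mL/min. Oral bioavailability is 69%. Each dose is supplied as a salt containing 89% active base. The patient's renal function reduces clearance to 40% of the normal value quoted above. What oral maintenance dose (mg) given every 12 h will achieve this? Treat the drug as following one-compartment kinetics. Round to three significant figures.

CL = 75.7 mL/min × 60/1000 = 4.542 L/h
Patient clearance = 0.4 × 4.542 = 1.817 L/h
D = CL × Css × τ / F / S = 1.817 × 25 × 12 / 0.69 / 0.89 = 887.6 mg

888 mg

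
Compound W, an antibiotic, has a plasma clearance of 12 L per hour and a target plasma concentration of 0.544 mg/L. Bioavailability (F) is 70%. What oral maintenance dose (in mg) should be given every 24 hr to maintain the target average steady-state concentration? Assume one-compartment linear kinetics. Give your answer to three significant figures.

224 mg

D = CL × Css × τ / F = 12.00 × 0.544 × 24 / 0.7 = 223.8 mg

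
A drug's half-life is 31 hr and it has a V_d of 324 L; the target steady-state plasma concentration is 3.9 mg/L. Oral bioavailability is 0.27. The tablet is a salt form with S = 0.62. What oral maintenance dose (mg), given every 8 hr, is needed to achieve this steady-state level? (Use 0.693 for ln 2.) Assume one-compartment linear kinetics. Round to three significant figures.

1350 mg

k = 0.693/31 = 0.02235 h⁻¹, so CL = k·Vd = 0.02235 × 324.0 = 7.241 L/h
D = CL × Css × τ / F / S = 7.241 × 3.9 × 8 / 0.27 / 0.62 = 1350 mg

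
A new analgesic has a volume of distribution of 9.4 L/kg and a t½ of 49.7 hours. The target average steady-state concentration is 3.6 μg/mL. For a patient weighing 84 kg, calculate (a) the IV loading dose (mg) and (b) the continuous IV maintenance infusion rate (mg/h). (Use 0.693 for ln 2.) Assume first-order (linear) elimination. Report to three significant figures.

Vd = 9.4 L/kg × 84 kg = 789.6 L
LD = Vd × C = 789.6 × 3.6 = 2843 mg
CL = 0.693 × Vd / t½ = 0.693 × 789.6 / 49.7 = 11.01 L/h
Infusion rate = CL × Css = 11.01 × 3.6 = 39.64 mg/h

(a) 2840 mg; (b) 39.6 mg/h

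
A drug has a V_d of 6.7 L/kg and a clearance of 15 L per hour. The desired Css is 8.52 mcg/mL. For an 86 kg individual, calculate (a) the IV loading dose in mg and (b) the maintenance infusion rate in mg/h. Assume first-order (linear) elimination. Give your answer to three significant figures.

(a) 4910 mg; (b) 128 mg/h

Vd = 6.7 L/kg × 86 kg = 576.2 L
LD = Vd · C_target = 576.2 × 8.52 = 4909 mg
Maintenance infusion rate = CL × Css = 15.00 × 8.52 = 127.8 mg/h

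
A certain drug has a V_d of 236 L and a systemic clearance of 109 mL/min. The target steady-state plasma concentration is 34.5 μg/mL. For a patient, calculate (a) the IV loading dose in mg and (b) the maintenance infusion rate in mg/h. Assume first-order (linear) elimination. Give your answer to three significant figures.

(a) 8140 mg; (b) 226 mg/h

Loading dose = Vd × C = 236.0 × 34.5 = 8142 mg
CL = 109 mL/min × 60/1000 = 6.540 L/h
Maintenance: replace elimination → rate = CL × Css = 6.540 × 34.5 = 225.6 mg/h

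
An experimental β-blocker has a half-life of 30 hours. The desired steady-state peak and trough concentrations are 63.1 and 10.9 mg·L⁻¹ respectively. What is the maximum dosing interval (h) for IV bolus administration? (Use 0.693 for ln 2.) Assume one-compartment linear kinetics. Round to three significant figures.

k = 0.693 / t½ = 0.693 / 30 = 0.02310 h⁻¹
Between IV bolus doses, concentration decays as C = C₀·e^(−kτ), so C_peak/C_trough = e^(kτ).
τ_max = ln(C_peak/C_trough) / k = ln(63.1/10.9) / 0.02310 = 1.756 / 0.02310 = 76.02 h

76.0 h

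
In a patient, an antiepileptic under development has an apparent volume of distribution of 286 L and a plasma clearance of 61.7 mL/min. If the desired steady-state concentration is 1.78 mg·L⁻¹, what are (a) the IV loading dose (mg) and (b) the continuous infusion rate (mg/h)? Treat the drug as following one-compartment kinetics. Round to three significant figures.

LD = Vd · C_target = 286.0 × 1.78 = 509.1 mg
CL = 61.7 mL/min = 61.7 × 0.06 = 3.702 L/h
Maintenance: replace elimination → rate = CL × Css = 3.702 × 1.78 = 6.590 mg/h

(a) 509 mg; (b) 6.59 mg/h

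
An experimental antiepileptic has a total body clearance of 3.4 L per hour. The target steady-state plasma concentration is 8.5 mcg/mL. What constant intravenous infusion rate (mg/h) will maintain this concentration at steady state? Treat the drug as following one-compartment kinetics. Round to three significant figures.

At steady state, infusion rate equals elimination rate: rate in = CL × Css.
Infusion rate = CL · Css = 3.400 L/h × 8.5 mg/L = 28.90 mg/h

28.9 mg/h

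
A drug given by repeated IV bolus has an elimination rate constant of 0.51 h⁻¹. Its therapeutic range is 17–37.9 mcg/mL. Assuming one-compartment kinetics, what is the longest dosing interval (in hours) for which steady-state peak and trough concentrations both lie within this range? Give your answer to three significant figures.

1.57 h

Between IV bolus doses, concentration decays as C = C₀·e^(−kτ), so C_peak/C_trough = e^(kτ).
τ_max = ln(C_peak/C_trough) / k = ln(37.9/17) / 0.5100 = 0.8017 / 0.5100 = 1.572 h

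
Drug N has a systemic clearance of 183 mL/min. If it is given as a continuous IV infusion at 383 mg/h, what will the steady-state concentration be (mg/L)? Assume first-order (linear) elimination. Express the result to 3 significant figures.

CL = 183 mL/min = 183 × 0.06 = 10.98 L/h
Css = rate / CL = 383 / 10.98 = 34.88 mg/L

34.9 mg/L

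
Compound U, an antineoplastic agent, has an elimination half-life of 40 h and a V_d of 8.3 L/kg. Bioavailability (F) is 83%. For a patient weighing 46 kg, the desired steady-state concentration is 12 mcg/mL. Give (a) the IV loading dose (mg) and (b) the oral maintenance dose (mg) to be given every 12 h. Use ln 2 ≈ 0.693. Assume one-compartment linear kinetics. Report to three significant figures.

Vd(total) = 46 kg × 8.3 L/kg = 381.8 L
LD = Vd × C = 381.8 × 12 = 4582 mg
CL = 0.693 × Vd / t½ = 0.693 × 381.8 / 40 = 6.615 L/h
D = CL × Css × τ / F = 6.615 × 12 × 12 / 0.83 = 1148 mg

(a) 4580 mg; (b) 1150 mg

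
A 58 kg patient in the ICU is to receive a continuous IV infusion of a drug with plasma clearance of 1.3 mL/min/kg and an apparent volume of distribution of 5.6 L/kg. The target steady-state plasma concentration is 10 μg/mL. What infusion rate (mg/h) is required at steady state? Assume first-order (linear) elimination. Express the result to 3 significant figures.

CL = 1.3 mL/min/kg × 58 kg = 75.40 mL/min = 75.40 × 60/1000 = 4.524 L/h
Maintenance depends on clearance, not Vd — rate in must match rate out.
Rate = CL × Css = 4.524 × 10 = 45.24 mg/h

45.2 mg/h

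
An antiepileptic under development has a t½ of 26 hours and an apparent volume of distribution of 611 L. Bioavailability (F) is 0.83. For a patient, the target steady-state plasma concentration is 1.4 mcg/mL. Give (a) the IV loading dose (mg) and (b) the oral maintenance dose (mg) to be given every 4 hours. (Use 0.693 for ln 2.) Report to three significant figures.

LD = Vd × C = 611.0 × 1.4 = 855.4 mg
CL = 0.693 × Vd / t½ = 0.693 × 611.0 / 26 = 16.29 L/h
D = CL × Css × τ / F = 16.29 × 1.4 × 4 / 0.83 = 109.9 mg

(a) 855 mg; (b) 110 mg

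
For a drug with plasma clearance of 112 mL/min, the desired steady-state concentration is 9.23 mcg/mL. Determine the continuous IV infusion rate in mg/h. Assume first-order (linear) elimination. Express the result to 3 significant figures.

62.0 mg/h

CL = 112 mL/min × 60/1000 = 6.720 L/h
R₀ = 6.720 × 9.23 = 62.03 mg/h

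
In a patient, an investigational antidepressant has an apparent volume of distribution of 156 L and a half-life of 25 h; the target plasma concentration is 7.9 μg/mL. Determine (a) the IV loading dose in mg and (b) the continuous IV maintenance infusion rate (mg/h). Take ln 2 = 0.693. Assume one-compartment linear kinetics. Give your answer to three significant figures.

(a) 1230 mg; (b) 34.2 mg/h

LD = Vd × C = 156.0 × 7.9 = 1232 mg
CL = 0.693 × Vd / t½ = 0.693 × 156.0 / 25 = 4.324 L/h
Infusion rate = CL × Css = 4.324 × 7.9 = 34.16 mg/h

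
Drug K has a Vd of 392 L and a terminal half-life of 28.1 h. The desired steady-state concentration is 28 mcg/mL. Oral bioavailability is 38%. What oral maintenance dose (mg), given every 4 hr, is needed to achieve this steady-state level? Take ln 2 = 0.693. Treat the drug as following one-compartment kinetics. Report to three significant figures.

k = 0.693/28.1 = 0.02466 h⁻¹, so CL = k·Vd = 0.02466 × 392.0 = 9.667 L/h
D = CL × Css × τ / F = 9.667 × 28 × 4 / 0.38 = 2849 mg

2850 mg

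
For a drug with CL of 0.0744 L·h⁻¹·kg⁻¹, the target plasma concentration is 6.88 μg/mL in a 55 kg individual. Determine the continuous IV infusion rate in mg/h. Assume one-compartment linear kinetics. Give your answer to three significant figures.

CL = 0.0744 L·h⁻¹·kg⁻¹ × 55 kg = 4.092 L/h
At steady state, infusion rate equals elimination rate: rate in = CL × Css.
R₀ = 4.092 × 6.88 = 28.15 mg/h

28.2 mg/h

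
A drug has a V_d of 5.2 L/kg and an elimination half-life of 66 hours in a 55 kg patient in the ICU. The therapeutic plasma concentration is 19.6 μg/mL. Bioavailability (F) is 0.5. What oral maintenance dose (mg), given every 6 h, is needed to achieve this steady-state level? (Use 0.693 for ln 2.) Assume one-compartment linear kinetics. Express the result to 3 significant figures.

Vd(total) = 55 kg × 5.2 L/kg = 286.0 L
CL = ln 2 · Vd / t½ = 0.693 × 286.0 / 66 = 3.003 L/h
D = CL × Css × τ / F = 3.003 × 19.6 × 6 / 0.5 = 706.3 mg

706 mg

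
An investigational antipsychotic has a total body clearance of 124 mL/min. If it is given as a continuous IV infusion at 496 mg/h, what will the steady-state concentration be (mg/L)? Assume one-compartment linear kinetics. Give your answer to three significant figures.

Convert clearance: 124 mL/min × 60 min/h ÷ 1000 mL/L = 7.440 L/h
Css = rate / CL = 496 / 7.440 = 66.67 mg/L

66.7 mg/L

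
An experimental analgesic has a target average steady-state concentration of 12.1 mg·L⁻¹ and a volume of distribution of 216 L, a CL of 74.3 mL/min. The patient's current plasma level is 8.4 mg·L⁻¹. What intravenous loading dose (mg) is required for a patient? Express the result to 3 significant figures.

799 mg

Concentration deficit ΔC = 12.1 − 8.4 = 3.700 mg/L
LD = Vd × ΔC = 216.0 × 3.700 = 799.2 mg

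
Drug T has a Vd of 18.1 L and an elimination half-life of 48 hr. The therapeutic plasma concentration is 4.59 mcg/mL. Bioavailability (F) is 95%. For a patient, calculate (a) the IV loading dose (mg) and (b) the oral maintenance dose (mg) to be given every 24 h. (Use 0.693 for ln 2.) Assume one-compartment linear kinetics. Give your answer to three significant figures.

(a) 83.1 mg; (b) 30.3 mg

LD = Vd × C = 18.10 × 4.59 = 83.08 mg
CL = 0.693 × Vd / t½ = 0.693 × 18.10 / 48 = 0.2613 L/h
D = CL × Css × τ / F = 0.2613 × 4.59 × 24 / 0.95 = 30.30 mg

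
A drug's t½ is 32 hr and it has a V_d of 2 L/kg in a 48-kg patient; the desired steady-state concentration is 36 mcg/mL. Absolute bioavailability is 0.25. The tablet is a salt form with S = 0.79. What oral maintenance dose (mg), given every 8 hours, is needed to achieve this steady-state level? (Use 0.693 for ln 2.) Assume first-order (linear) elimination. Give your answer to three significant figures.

3030 mg

Total Vd = 2 × 48 = 96.00 L
k = 0.693/32 = 0.02166 h⁻¹, so CL = k·Vd = 0.02166 × 96.00 = 2.079 L/h
D = CL × Css × τ / F / S = 2.079 × 36 × 8 / 0.25 / 0.79 = 3032 mg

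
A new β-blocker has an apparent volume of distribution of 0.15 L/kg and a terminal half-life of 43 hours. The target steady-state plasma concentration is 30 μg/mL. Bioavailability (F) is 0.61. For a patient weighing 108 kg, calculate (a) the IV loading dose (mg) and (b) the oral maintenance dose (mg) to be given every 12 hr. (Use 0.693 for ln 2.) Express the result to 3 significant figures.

Vd(total) = 108 kg × 0.15 L/kg = 16.20 L
LD = Vd × C = 16.20 × 30 = 486.0 mg
CL = 0.693 × Vd / t½ = 0.693 × 16.20 / 43 = 0.2611 L/h
D = CL × Css × τ / F = 0.2611 × 30 × 12 / 0.61 = 154.1 mg

(a) 486 mg; (b) 154 mg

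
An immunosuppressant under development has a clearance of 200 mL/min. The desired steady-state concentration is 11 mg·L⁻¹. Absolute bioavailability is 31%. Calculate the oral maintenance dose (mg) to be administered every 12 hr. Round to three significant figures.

5110 mg

CL = 200 mL/min = 200 × 0.06 = 12.00 L/h
At steady state, dose per interval replaces the amount cleared in that interval: F·D/τ = CL·Css.
D = CL × Css × τ / F = 12.00 × 11 × 12 / 0.31 = 5110 mg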